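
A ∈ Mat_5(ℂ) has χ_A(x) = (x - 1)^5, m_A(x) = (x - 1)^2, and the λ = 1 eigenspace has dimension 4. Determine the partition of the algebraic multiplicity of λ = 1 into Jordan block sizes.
Block sizes for λ = 1: [2, 1, 1, 1]

Step 1 — from the characteristic polynomial, algebraic multiplicity of λ = 1 is 5. From dim ker(A − (1)·I) = 4, there are exactly 4 Jordan blocks for λ = 1.
Step 2 — from the minimal polynomial, the factor (x − 1)^2 tells us the largest block for λ = 1 has size 2.
Step 3 — with total size 5, 4 blocks, and largest block 2, the block sizes (in nonincreasing order) are [2, 1, 1, 1].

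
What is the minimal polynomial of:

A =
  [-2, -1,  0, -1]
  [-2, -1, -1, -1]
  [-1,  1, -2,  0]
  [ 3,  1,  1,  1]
x^2 + 2*x + 1

The characteristic polynomial is χ_A(x) = (x + 1)^4, so the eigenvalues are known. The minimal polynomial is
  m_A(x) = Π_λ (x − λ)^{k_λ}
where k_λ is the size of the *largest* Jordan block for λ (equivalently, the smallest k with (A − λI)^k v = 0 for every generalised eigenvector v of λ).

  λ = -1: largest Jordan block has size 2, contributing (x + 1)^2

So m_A(x) = (x + 1)^2 = x^2 + 2*x + 1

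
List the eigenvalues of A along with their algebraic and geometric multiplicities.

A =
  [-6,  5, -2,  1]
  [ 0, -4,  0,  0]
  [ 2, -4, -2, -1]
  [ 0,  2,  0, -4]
λ = -4: alg = 4, geom = 2

Step 1 — factor the characteristic polynomial to read off the algebraic multiplicities:
  χ_A(x) = (x + 4)^4

Step 2 — compute geometric multiplicities via the rank-nullity identity g(λ) = n − rank(A − λI):
  rank(A − (-4)·I) = 2, so dim ker(A − (-4)·I) = n − 2 = 2

Summary:
  λ = -4: algebraic multiplicity = 4, geometric multiplicity = 2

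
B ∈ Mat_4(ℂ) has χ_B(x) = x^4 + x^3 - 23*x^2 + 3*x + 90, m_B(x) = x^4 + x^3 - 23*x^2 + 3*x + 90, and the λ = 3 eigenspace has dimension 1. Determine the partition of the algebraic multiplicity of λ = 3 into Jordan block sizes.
Block sizes for λ = 3: [2]

Step 1 — from the characteristic polynomial, algebraic multiplicity of λ = 3 is 2. From dim ker(B − (3)·I) = 1, there are exactly 1 Jordan blocks for λ = 3.
Step 2 — from the minimal polynomial, the factor (x − 3)^2 tells us the largest block for λ = 3 has size 2.
Step 3 — with total size 2, 1 blocks, and largest block 2, the block sizes (in nonincreasing order) are [2].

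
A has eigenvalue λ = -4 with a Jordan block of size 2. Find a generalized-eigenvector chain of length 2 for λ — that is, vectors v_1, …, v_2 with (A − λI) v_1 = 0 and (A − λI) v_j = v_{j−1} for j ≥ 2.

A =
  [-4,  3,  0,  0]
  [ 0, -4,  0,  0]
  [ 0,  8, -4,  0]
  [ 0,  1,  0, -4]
A Jordan chain for λ = -4 of length 2:
v_1 = (3, 0, 8, 1)ᵀ
v_2 = (0, 1, 0, 0)ᵀ

Let N = A − (-4)·I. We want v_2 with N^2 v_2 = 0 but N^1 v_2 ≠ 0; then v_{j-1} := N · v_j for j = 2, …, 2.

Pick v_2 = (0, 1, 0, 0)ᵀ.
Then v_1 = N · v_2 = (3, 0, 8, 1)ᵀ.

Sanity check: (A − (-4)·I) v_1 = (0, 0, 0, 0)ᵀ = 0. ✓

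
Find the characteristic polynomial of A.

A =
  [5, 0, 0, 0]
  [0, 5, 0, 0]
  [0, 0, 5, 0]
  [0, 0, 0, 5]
x^4 - 20*x^3 + 150*x^2 - 500*x + 625

Expanding det(x·I − A) (e.g. by cofactor expansion or by noting that A is similar to its Jordan form J, which has the same characteristic polynomial as A) gives
  χ_A(x) = x^4 - 20*x^3 + 150*x^2 - 500*x + 625
which factors as (x - 5)^4. The eigenvalues (with algebraic multiplicities) are λ = 5 with multiplicity 4.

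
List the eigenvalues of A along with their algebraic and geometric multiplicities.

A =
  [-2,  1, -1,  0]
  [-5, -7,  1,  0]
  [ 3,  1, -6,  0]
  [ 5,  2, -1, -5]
λ = -5: alg = 4, geom = 2

Step 1 — factor the characteristic polynomial to read off the algebraic multiplicities:
  χ_A(x) = (x + 5)^4

Step 2 — compute geometric multiplicities via the rank-nullity identity g(λ) = n − rank(A − λI):
  rank(A − (-5)·I) = 2, so dim ker(A − (-5)·I) = n − 2 = 2

Summary:
  λ = -5: algebraic multiplicity = 4, geometric multiplicity = 2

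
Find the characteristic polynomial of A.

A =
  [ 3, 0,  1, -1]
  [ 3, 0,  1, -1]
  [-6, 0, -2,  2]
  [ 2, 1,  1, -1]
x^4

Expanding det(x·I − A) (e.g. by cofactor expansion or by noting that A is similar to its Jordan form J, which has the same characteristic polynomial as A) gives
  χ_A(x) = x^4
which factors as x^4. The eigenvalues (with algebraic multiplicities) are λ = 0 with multiplicity 4.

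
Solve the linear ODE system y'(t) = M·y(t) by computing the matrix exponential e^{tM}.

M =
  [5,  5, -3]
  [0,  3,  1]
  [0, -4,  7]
e^{tM} =
  [exp(5*t), t^2*exp(5*t) + 5*t*exp(5*t), -t^2*exp(5*t)/2 - 3*t*exp(5*t)]
  [0, -2*t*exp(5*t) + exp(5*t), t*exp(5*t)]
  [0, -4*t*exp(5*t), 2*t*exp(5*t) + exp(5*t)]

Strategy: write M = P · J · P⁻¹ where J is a Jordan canonical form, so e^{tM} = P · e^{tJ} · P⁻¹, and e^{tJ} can be computed block-by-block.

M has Jordan form
J =
  [5, 1, 0]
  [0, 5, 1]
  [0, 0, 5]
(up to reordering of blocks).

Per-block formulas:
  For a 3×3 Jordan block J_3(5): exp(t · J_3(5)) = e^(5t)·(I + t·N + (t^2/2)·N^2), where N is the 3×3 nilpotent shift.

After assembling e^{tJ} and conjugating by P, we get:

e^{tM} =
  [exp(5*t), t^2*exp(5*t) + 5*t*exp(5*t), -t^2*exp(5*t)/2 - 3*t*exp(5*t)]
  [0, -2*t*exp(5*t) + exp(5*t), t*exp(5*t)]
  [0, -4*t*exp(5*t), 2*t*exp(5*t) + exp(5*t)]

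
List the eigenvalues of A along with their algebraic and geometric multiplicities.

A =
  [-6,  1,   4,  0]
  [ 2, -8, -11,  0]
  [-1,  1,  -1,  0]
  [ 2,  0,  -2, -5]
λ = -5: alg = 4, geom = 2

Step 1 — factor the characteristic polynomial to read off the algebraic multiplicities:
  χ_A(x) = (x + 5)^4

Step 2 — compute geometric multiplicities via the rank-nullity identity g(λ) = n − rank(A − λI):
  rank(A − (-5)·I) = 2, so dim ker(A − (-5)·I) = n − 2 = 2

Summary:
  λ = -5: algebraic multiplicity = 4, geometric multiplicity = 2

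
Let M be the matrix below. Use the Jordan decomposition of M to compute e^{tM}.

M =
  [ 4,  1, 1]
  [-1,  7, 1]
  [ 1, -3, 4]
e^{tM} =
  [t^2*exp(5*t)/2 - t*exp(5*t) + exp(5*t), -t^2*exp(5*t) + t*exp(5*t), -t^2*exp(5*t)/2 + t*exp(5*t)]
  [-t*exp(5*t), 2*t*exp(5*t) + exp(5*t), t*exp(5*t)]
  [t^2*exp(5*t)/2 + t*exp(5*t), -t^2*exp(5*t) - 3*t*exp(5*t), -t^2*exp(5*t)/2 - t*exp(5*t) + exp(5*t)]

Strategy: write M = P · J · P⁻¹ where J is a Jordan canonical form, so e^{tM} = P · e^{tJ} · P⁻¹, and e^{tJ} can be computed block-by-block.

M has Jordan form
J =
  [5, 1, 0]
  [0, 5, 1]
  [0, 0, 5]
(up to reordering of blocks).

Per-block formulas:
  For a 3×3 Jordan block J_3(5): exp(t · J_3(5)) = e^(5t)·(I + t·N + (t^2/2)·N^2), where N is the 3×3 nilpotent shift.

After assembling e^{tJ} and conjugating by P, we get:

e^{tM} =
  [t^2*exp(5*t)/2 - t*exp(5*t) + exp(5*t), -t^2*exp(5*t) + t*exp(5*t), -t^2*exp(5*t)/2 + t*exp(5*t)]
  [-t*exp(5*t), 2*t*exp(5*t) + exp(5*t), t*exp(5*t)]
  [t^2*exp(5*t)/2 + t*exp(5*t), -t^2*exp(5*t) - 3*t*exp(5*t), -t^2*exp(5*t)/2 - t*exp(5*t) + exp(5*t)]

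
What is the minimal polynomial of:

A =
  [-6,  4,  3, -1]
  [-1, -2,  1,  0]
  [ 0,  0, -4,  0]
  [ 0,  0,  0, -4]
x^3 + 12*x^2 + 48*x + 64

The characteristic polynomial is χ_A(x) = (x + 4)^4, so the eigenvalues are known. The minimal polynomial is
  m_A(x) = Π_λ (x − λ)^{k_λ}
where k_λ is the size of the *largest* Jordan block for λ (equivalently, the smallest k with (A − λI)^k v = 0 for every generalised eigenvector v of λ).

  λ = -4: largest Jordan block has size 3, contributing (x + 4)^3

So m_A(x) = (x + 4)^3 = x^3 + 12*x^2 + 48*x + 64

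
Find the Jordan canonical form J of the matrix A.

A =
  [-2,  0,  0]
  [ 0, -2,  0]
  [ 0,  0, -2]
J_1(-2) ⊕ J_1(-2) ⊕ J_1(-2)

The characteristic polynomial is
  det(x·I − A) = x^3 + 6*x^2 + 12*x + 8 = (x + 2)^3

Eigenvalues and multiplicities (the geometric multiplicity of λ is n − rank(A − λI), which equals the number of Jordan blocks for λ):
  λ = -2: algebraic multiplicity = 3, geometric multiplicity = 3

Determining the block sizes for each eigenvalue:
  λ = -2: gm = am = 3, so every block has size 1 → block sizes [1, 1, 1]

Assembling the blocks gives a Jordan form
J =
  [-2,  0,  0]
  [ 0, -2,  0]
  [ 0,  0, -2]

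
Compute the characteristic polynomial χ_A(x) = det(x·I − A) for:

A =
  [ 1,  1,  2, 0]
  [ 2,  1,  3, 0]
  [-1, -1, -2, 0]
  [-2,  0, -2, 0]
x^4

Expanding det(x·I − A) (e.g. by cofactor expansion or by noting that A is similar to its Jordan form J, which has the same characteristic polynomial as A) gives
  χ_A(x) = x^4
which factors as x^4. The eigenvalues (with algebraic multiplicities) are λ = 0 with multiplicity 4.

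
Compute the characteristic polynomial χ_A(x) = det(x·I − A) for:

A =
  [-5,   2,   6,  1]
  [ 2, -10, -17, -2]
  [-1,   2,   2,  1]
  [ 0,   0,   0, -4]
x^4 + 17*x^3 + 108*x^2 + 304*x + 320

Expanding det(x·I − A) (e.g. by cofactor expansion or by noting that A is similar to its Jordan form J, which has the same characteristic polynomial as A) gives
  χ_A(x) = x^4 + 17*x^3 + 108*x^2 + 304*x + 320
which factors as (x + 4)^3*(x + 5). The eigenvalues (with algebraic multiplicities) are λ = -5 with multiplicity 1, λ = -4 with multiplicity 3.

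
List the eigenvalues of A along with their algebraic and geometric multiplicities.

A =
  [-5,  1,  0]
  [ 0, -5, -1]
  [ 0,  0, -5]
λ = -5: alg = 3, geom = 1

Step 1 — factor the characteristic polynomial to read off the algebraic multiplicities:
  χ_A(x) = (x + 5)^3

Step 2 — compute geometric multiplicities via the rank-nullity identity g(λ) = n − rank(A − λI):
  rank(A − (-5)·I) = 2, so dim ker(A − (-5)·I) = n − 2 = 1

Summary:
  λ = -5: algebraic multiplicity = 3, geometric multiplicity = 1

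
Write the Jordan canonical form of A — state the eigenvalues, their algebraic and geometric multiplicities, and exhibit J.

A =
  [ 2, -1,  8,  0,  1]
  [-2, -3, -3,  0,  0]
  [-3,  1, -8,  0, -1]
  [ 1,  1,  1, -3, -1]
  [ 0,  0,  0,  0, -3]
J_3(-3) ⊕ J_1(-3) ⊕ J_1(-3)

The characteristic polynomial is
  det(x·I − A) = x^5 + 15*x^4 + 90*x^3 + 270*x^2 + 405*x + 243 = (x + 3)^5

Eigenvalues and multiplicities (the geometric multiplicity of λ is n − rank(A − λI), which equals the number of Jordan blocks for λ):
  λ = -3: algebraic multiplicity = 5, geometric multiplicity = 3

Determining the block sizes for each eigenvalue:
  λ = -3: with am = 5 and gm = 3, the partition is not yet determined (e.g. several partitions of 5 into 3 parts exist). Let N = A − (-3)·I. Computing rank(N^1) = 2, rank(N^2) = 1, rank(N^3) = 0; the number of blocks of size ≥ j is rank(N^{j−1}) − rank(N^j), giving [3, 1, 1]. So we have 1 block(s) of size 3, 2 block(s) of size 1 → block sizes [3, 1, 1]

Assembling the blocks gives a Jordan form
J =
  [-3,  1,  0,  0,  0]
  [ 0, -3,  1,  0,  0]
  [ 0,  0, -3,  0,  0]
  [ 0,  0,  0, -3,  0]
  [ 0,  0,  0,  0, -3]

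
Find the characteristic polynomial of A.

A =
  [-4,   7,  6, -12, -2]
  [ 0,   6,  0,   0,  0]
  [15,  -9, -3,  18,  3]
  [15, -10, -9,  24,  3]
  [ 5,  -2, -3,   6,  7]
x^5 - 30*x^4 + 360*x^3 - 2160*x^2 + 6480*x - 7776

Expanding det(x·I − A) (e.g. by cofactor expansion or by noting that A is similar to its Jordan form J, which has the same characteristic polynomial as A) gives
  χ_A(x) = x^5 - 30*x^4 + 360*x^3 - 2160*x^2 + 6480*x - 7776
which factors as (x - 6)^5. The eigenvalues (with algebraic multiplicities) are λ = 6 with multiplicity 5.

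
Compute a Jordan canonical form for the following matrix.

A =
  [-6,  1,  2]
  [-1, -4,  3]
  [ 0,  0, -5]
J_3(-5)

The characteristic polynomial is
  det(x·I − A) = x^3 + 15*x^2 + 75*x + 125 = (x + 5)^3

Eigenvalues and multiplicities (the geometric multiplicity of λ is n − rank(A − λI), which equals the number of Jordan blocks for λ):
  λ = -5: algebraic multiplicity = 3, geometric multiplicity = 1

Determining the block sizes for each eigenvalue:
  λ = -5: one block (gm = 1), so the single block has size am = 3 → block sizes [3]

Assembling the blocks gives a Jordan form
J =
  [-5,  1,  0]
  [ 0, -5,  1]
  [ 0,  0, -5]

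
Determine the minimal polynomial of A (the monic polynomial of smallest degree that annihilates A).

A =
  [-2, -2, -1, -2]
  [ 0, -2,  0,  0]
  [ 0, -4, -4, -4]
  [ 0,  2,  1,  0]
x^2 + 4*x + 4

The characteristic polynomial is χ_A(x) = (x + 2)^4, so the eigenvalues are known. The minimal polynomial is
  m_A(x) = Π_λ (x − λ)^{k_λ}
where k_λ is the size of the *largest* Jordan block for λ (equivalently, the smallest k with (A − λI)^k v = 0 for every generalised eigenvector v of λ).

  λ = -2: largest Jordan block has size 2, contributing (x + 2)^2

So m_A(x) = (x + 2)^2 = x^2 + 4*x + 4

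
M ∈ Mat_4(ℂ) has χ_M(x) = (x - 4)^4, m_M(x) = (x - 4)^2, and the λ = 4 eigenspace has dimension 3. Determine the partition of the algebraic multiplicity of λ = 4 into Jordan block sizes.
Block sizes for λ = 4: [2, 1, 1]

Step 1 — from the characteristic polynomial, algebraic multiplicity of λ = 4 is 4. From dim ker(M − (4)·I) = 3, there are exactly 3 Jordan blocks for λ = 4.
Step 2 — from the minimal polynomial, the factor (x − 4)^2 tells us the largest block for λ = 4 has size 2.
Step 3 — with total size 4, 3 blocks, and largest block 2, the block sizes (in nonincreasing order) are [2, 1, 1].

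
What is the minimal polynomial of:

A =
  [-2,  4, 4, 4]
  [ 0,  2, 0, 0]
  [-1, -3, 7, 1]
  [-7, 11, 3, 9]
x^3 - 14*x^2 + 60*x - 72

The characteristic polynomial is χ_A(x) = (x - 6)^2*(x - 2)^2, so the eigenvalues are known. The minimal polynomial is
  m_A(x) = Π_λ (x − λ)^{k_λ}
where k_λ is the size of the *largest* Jordan block for λ (equivalently, the smallest k with (A − λI)^k v = 0 for every generalised eigenvector v of λ).

  λ = 2: largest Jordan block has size 1, contributing (x − 2)
  λ = 6: largest Jordan block has size 2, contributing (x − 6)^2

So m_A(x) = (x - 6)^2*(x - 2) = x^3 - 14*x^2 + 60*x - 72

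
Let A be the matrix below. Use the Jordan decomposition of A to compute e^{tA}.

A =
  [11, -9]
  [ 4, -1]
e^{tA} =
  [6*t*exp(5*t) + exp(5*t), -9*t*exp(5*t)]
  [4*t*exp(5*t), -6*t*exp(5*t) + exp(5*t)]

Strategy: write A = P · J · P⁻¹ where J is a Jordan canonical form, so e^{tA} = P · e^{tJ} · P⁻¹, and e^{tJ} can be computed block-by-block.

A has Jordan form
J =
  [5, 1]
  [0, 5]
(up to reordering of blocks).

Per-block formulas:
  For a 2×2 Jordan block J_2(5): exp(t · J_2(5)) = e^(5t)·(I + t·N), where N is the 2×2 nilpotent shift.

After assembling e^{tJ} and conjugating by P, we get:

e^{tA} =
  [6*t*exp(5*t) + exp(5*t), -9*t*exp(5*t)]
  [4*t*exp(5*t), -6*t*exp(5*t) + exp(5*t)]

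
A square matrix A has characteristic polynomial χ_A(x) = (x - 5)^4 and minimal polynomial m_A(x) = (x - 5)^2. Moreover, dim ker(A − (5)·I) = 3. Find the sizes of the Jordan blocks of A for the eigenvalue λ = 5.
Block sizes for λ = 5: [2, 1, 1]

Step 1 — from the characteristic polynomial, algebraic multiplicity of λ = 5 is 4. From dim ker(A − (5)·I) = 3, there are exactly 3 Jordan blocks for λ = 5.
Step 2 — from the minimal polynomial, the factor (x − 5)^2 tells us the largest block for λ = 5 has size 2.
Step 3 — with total size 4, 3 blocks, and largest block 2, the block sizes (in nonincreasing order) are [2, 1, 1].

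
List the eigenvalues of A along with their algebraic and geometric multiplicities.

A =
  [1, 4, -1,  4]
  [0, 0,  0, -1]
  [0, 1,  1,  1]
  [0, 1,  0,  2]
λ = 1: alg = 4, geom = 2

Step 1 — factor the characteristic polynomial to read off the algebraic multiplicities:
  χ_A(x) = (x - 1)^4

Step 2 — compute geometric multiplicities via the rank-nullity identity g(λ) = n − rank(A − λI):
  rank(A − (1)·I) = 2, so dim ker(A − (1)·I) = n − 2 = 2

Summary:
  λ = 1: algebraic multiplicity = 4, geometric multiplicity = 2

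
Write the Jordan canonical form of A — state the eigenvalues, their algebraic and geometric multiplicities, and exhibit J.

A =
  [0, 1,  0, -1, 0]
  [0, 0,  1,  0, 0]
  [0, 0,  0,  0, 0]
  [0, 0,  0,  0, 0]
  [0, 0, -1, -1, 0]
J_3(0) ⊕ J_2(0)

The characteristic polynomial is
  det(x·I − A) = x^5

Eigenvalues and multiplicities (the geometric multiplicity of λ is n − rank(A − λI), which equals the number of Jordan blocks for λ):
  λ = 0: algebraic multiplicity = 5, geometric multiplicity = 2

Determining the block sizes for each eigenvalue:
  λ = 0: with am = 5 and gm = 2, the partition is not yet determined (e.g. several partitions of 5 into 2 parts exist). Let N = A − (0)·I. Computing rank(N^1) = 3, rank(N^2) = 1, rank(N^3) = 0; the number of blocks of size ≥ j is rank(N^{j−1}) − rank(N^j), giving [2, 2, 1]. So we have 1 block(s) of size 3, 1 block(s) of size 2 → block sizes [3, 2]

Assembling the blocks gives a Jordan form
J =
  [0, 1, 0, 0, 0]
  [0, 0, 1, 0, 0]
  [0, 0, 0, 0, 0]
  [0, 0, 0, 0, 1]
  [0, 0, 0, 0, 0]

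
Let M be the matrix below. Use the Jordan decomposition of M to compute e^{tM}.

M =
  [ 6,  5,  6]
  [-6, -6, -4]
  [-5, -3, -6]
e^{tM} =
  [2*t^2*exp(-2*t) + 8*t*exp(-2*t) + exp(-2*t), t^2*exp(-2*t) + 5*t*exp(-2*t), 2*t^2*exp(-2*t) + 6*t*exp(-2*t)]
  [-2*t^2*exp(-2*t) - 6*t*exp(-2*t), -t^2*exp(-2*t) - 4*t*exp(-2*t) + exp(-2*t), -2*t^2*exp(-2*t) - 4*t*exp(-2*t)]
  [-t^2*exp(-2*t) - 5*t*exp(-2*t), -t^2*exp(-2*t)/2 - 3*t*exp(-2*t), -t^2*exp(-2*t) - 4*t*exp(-2*t) + exp(-2*t)]

Strategy: write M = P · J · P⁻¹ where J is a Jordan canonical form, so e^{tM} = P · e^{tJ} · P⁻¹, and e^{tJ} can be computed block-by-block.

M has Jordan form
J =
  [-2,  1,  0]
  [ 0, -2,  1]
  [ 0,  0, -2]
(up to reordering of blocks).

Per-block formulas:
  For a 3×3 Jordan block J_3(-2): exp(t · J_3(-2)) = e^(-2t)·(I + t·N + (t^2/2)·N^2), where N is the 3×3 nilpotent shift.

After assembling e^{tJ} and conjugating by P, we get:

e^{tM} =
  [2*t^2*exp(-2*t) + 8*t*exp(-2*t) + exp(-2*t), t^2*exp(-2*t) + 5*t*exp(-2*t), 2*t^2*exp(-2*t) + 6*t*exp(-2*t)]
  [-2*t^2*exp(-2*t) - 6*t*exp(-2*t), -t^2*exp(-2*t) - 4*t*exp(-2*t) + exp(-2*t), -2*t^2*exp(-2*t) - 4*t*exp(-2*t)]
  [-t^2*exp(-2*t) - 5*t*exp(-2*t), -t^2*exp(-2*t)/2 - 3*t*exp(-2*t), -t^2*exp(-2*t) - 4*t*exp(-2*t) + exp(-2*t)]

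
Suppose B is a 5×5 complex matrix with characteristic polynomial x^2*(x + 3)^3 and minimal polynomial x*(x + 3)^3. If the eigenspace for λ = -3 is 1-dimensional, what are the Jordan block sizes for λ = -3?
Block sizes for λ = -3: [3]

Step 1 — from the characteristic polynomial, algebraic multiplicity of λ = -3 is 3. From dim ker(B − (-3)·I) = 1, there are exactly 1 Jordan blocks for λ = -3.
Step 2 — from the minimal polynomial, the factor (x + 3)^3 tells us the largest block for λ = -3 has size 3.
Step 3 — with total size 3, 1 blocks, and largest block 3, the block sizes (in nonincreasing order) are [3].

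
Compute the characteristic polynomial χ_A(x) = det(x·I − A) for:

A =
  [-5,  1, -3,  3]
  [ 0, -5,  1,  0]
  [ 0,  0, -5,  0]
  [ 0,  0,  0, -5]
x^4 + 20*x^3 + 150*x^2 + 500*x + 625

Expanding det(x·I − A) (e.g. by cofactor expansion or by noting that A is similar to its Jordan form J, which has the same characteristic polynomial as A) gives
  χ_A(x) = x^4 + 20*x^3 + 150*x^2 + 500*x + 625
which factors as (x + 5)^4. The eigenvalues (with algebraic multiplicities) are λ = -5 with multiplicity 4.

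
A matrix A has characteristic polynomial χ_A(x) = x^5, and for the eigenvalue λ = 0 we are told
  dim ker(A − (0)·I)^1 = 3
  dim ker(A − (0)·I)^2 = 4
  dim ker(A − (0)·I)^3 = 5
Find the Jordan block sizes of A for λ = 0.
Block sizes for λ = 0: [3, 1, 1]

From the dimensions of kernels of powers, the number of Jordan blocks of size at least j is d_j − d_{j−1} where d_j = dim ker(N^j) (with d_0 = 0). Computing the differences gives [3, 1, 1].
The number of blocks of size exactly k is (#blocks of size ≥ k) − (#blocks of size ≥ k + 1), so the partition is: 2 block(s) of size 1, 1 block(s) of size 3.
In nonincreasing order the block sizes are [3, 1, 1].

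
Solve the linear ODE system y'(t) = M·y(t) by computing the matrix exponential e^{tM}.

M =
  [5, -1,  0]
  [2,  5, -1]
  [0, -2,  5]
e^{tM} =
  [-t^2*exp(5*t) + exp(5*t), -t*exp(5*t), t^2*exp(5*t)/2]
  [2*t*exp(5*t), exp(5*t), -t*exp(5*t)]
  [-2*t^2*exp(5*t), -2*t*exp(5*t), t^2*exp(5*t) + exp(5*t)]

Strategy: write M = P · J · P⁻¹ where J is a Jordan canonical form, so e^{tM} = P · e^{tJ} · P⁻¹, and e^{tJ} can be computed block-by-block.

M has Jordan form
J =
  [5, 1, 0]
  [0, 5, 1]
  [0, 0, 5]
(up to reordering of blocks).

Per-block formulas:
  For a 3×3 Jordan block J_3(5): exp(t · J_3(5)) = e^(5t)·(I + t·N + (t^2/2)·N^2), where N is the 3×3 nilpotent shift.

After assembling e^{tJ} and conjugating by P, we get:

e^{tM} =
  [-t^2*exp(5*t) + exp(5*t), -t*exp(5*t), t^2*exp(5*t)/2]
  [2*t*exp(5*t), exp(5*t), -t*exp(5*t)]
  [-2*t^2*exp(5*t), -2*t*exp(5*t), t^2*exp(5*t) + exp(5*t)]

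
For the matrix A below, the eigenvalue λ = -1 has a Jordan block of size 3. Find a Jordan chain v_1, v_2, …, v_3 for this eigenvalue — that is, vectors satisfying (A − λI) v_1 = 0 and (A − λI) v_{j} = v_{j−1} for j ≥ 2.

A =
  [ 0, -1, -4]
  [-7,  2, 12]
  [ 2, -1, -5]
A Jordan chain for λ = -1 of length 3:
v_1 = (0, -4, 1)ᵀ
v_2 = (1, -7, 2)ᵀ
v_3 = (1, 0, 0)ᵀ

Let N = A − (-1)·I. We want v_3 with N^3 v_3 = 0 but N^2 v_3 ≠ 0; then v_{j-1} := N · v_j for j = 3, …, 2.

Pick v_3 = (1, 0, 0)ᵀ.
Then v_2 = N · v_3 = (1, -7, 2)ᵀ.
Then v_1 = N · v_2 = (0, -4, 1)ᵀ.

Sanity check: (A − (-1)·I) v_1 = (0, 0, 0)ᵀ = 0. ✓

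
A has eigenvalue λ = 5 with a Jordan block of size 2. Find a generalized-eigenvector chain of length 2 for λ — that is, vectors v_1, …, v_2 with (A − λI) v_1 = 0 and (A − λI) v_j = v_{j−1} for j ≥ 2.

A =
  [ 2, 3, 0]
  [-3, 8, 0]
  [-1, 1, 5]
A Jordan chain for λ = 5 of length 2:
v_1 = (-3, -3, -1)ᵀ
v_2 = (1, 0, 0)ᵀ

Let N = A − (5)·I. We want v_2 with N^2 v_2 = 0 but N^1 v_2 ≠ 0; then v_{j-1} := N · v_j for j = 2, …, 2.

Pick v_2 = (1, 0, 0)ᵀ.
Then v_1 = N · v_2 = (-3, -3, -1)ᵀ.

Sanity check: (A − (5)·I) v_1 = (0, 0, 0)ᵀ = 0. ✓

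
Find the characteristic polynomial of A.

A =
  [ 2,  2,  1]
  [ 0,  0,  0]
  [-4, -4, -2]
x^3

Expanding det(x·I − A) (e.g. by cofactor expansion or by noting that A is similar to its Jordan form J, which has the same characteristic polynomial as A) gives
  χ_A(x) = x^3
which factors as x^3. The eigenvalues (with algebraic multiplicities) are λ = 0 with multiplicity 3.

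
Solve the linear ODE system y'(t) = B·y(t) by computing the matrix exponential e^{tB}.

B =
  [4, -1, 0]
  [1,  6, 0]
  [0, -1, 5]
e^{tB} =
  [-t*exp(5*t) + exp(5*t), -t*exp(5*t), 0]
  [t*exp(5*t), t*exp(5*t) + exp(5*t), 0]
  [-t^2*exp(5*t)/2, -t^2*exp(5*t)/2 - t*exp(5*t), exp(5*t)]

Strategy: write B = P · J · P⁻¹ where J is a Jordan canonical form, so e^{tB} = P · e^{tJ} · P⁻¹, and e^{tJ} can be computed block-by-block.

B has Jordan form
J =
  [5, 1, 0]
  [0, 5, 1]
  [0, 0, 5]
(up to reordering of blocks).

Per-block formulas:
  For a 3×3 Jordan block J_3(5): exp(t · J_3(5)) = e^(5t)·(I + t·N + (t^2/2)·N^2), where N is the 3×3 nilpotent shift.

After assembling e^{tJ} and conjugating by P, we get:

e^{tB} =
  [-t*exp(5*t) + exp(5*t), -t*exp(5*t), 0]
  [t*exp(5*t), t*exp(5*t) + exp(5*t), 0]
  [-t^2*exp(5*t)/2, -t^2*exp(5*t)/2 - t*exp(5*t), exp(5*t)]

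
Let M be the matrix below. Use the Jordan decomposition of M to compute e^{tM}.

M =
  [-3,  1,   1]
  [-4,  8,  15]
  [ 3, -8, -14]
e^{tM} =
  [-t^2*exp(-3*t)/2 + exp(-3*t), 3*t^2*exp(-3*t)/2 + t*exp(-3*t), 2*t^2*exp(-3*t) + t*exp(-3*t)]
  [t^2*exp(-3*t)/2 - 4*t*exp(-3*t), -3*t^2*exp(-3*t)/2 + 11*t*exp(-3*t) + exp(-3*t), -2*t^2*exp(-3*t) + 15*t*exp(-3*t)]
  [-t^2*exp(-3*t)/2 + 3*t*exp(-3*t), 3*t^2*exp(-3*t)/2 - 8*t*exp(-3*t), 2*t^2*exp(-3*t) - 11*t*exp(-3*t) + exp(-3*t)]

Strategy: write M = P · J · P⁻¹ where J is a Jordan canonical form, so e^{tM} = P · e^{tJ} · P⁻¹, and e^{tJ} can be computed block-by-block.

M has Jordan form
J =
  [-3,  1,  0]
  [ 0, -3,  1]
  [ 0,  0, -3]
(up to reordering of blocks).

Per-block formulas:
  For a 3×3 Jordan block J_3(-3): exp(t · J_3(-3)) = e^(-3t)·(I + t·N + (t^2/2)·N^2), where N is the 3×3 nilpotent shift.

After assembling e^{tJ} and conjugating by P, we get:

e^{tM} =
  [-t^2*exp(-3*t)/2 + exp(-3*t), 3*t^2*exp(-3*t)/2 + t*exp(-3*t), 2*t^2*exp(-3*t) + t*exp(-3*t)]
  [t^2*exp(-3*t)/2 - 4*t*exp(-3*t), -3*t^2*exp(-3*t)/2 + 11*t*exp(-3*t) + exp(-3*t), -2*t^2*exp(-3*t) + 15*t*exp(-3*t)]
  [-t^2*exp(-3*t)/2 + 3*t*exp(-3*t), 3*t^2*exp(-3*t)/2 - 8*t*exp(-3*t), 2*t^2*exp(-3*t) - 11*t*exp(-3*t) + exp(-3*t)]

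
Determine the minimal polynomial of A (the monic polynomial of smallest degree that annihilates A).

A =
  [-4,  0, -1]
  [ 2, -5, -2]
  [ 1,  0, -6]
x^2 + 10*x + 25

The characteristic polynomial is χ_A(x) = (x + 5)^3, so the eigenvalues are known. The minimal polynomial is
  m_A(x) = Π_λ (x − λ)^{k_λ}
where k_λ is the size of the *largest* Jordan block for λ (equivalently, the smallest k with (A − λI)^k v = 0 for every generalised eigenvector v of λ).

  λ = -5: largest Jordan block has size 2, contributing (x + 5)^2

So m_A(x) = (x + 5)^2 = x^2 + 10*x + 25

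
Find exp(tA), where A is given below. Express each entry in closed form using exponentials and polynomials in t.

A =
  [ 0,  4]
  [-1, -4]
e^{tA} =
  [2*t*exp(-2*t) + exp(-2*t), 4*t*exp(-2*t)]
  [-t*exp(-2*t), -2*t*exp(-2*t) + exp(-2*t)]

Strategy: write A = P · J · P⁻¹ where J is a Jordan canonical form, so e^{tA} = P · e^{tJ} · P⁻¹, and e^{tJ} can be computed block-by-block.

A has Jordan form
J =
  [-2,  1]
  [ 0, -2]
(up to reordering of blocks).

Per-block formulas:
  For a 2×2 Jordan block J_2(-2): exp(t · J_2(-2)) = e^(-2t)·(I + t·N), where N is the 2×2 nilpotent shift.

After assembling e^{tJ} and conjugating by P, we get:

e^{tA} =
  [2*t*exp(-2*t) + exp(-2*t), 4*t*exp(-2*t)]
  [-t*exp(-2*t), -2*t*exp(-2*t) + exp(-2*t)]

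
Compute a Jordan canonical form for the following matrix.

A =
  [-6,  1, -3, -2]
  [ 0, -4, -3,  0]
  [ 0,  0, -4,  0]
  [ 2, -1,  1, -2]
J_3(-4) ⊕ J_1(-4)

The characteristic polynomial is
  det(x·I − A) = x^4 + 16*x^3 + 96*x^2 + 256*x + 256 = (x + 4)^4

Eigenvalues and multiplicities (the geometric multiplicity of λ is n − rank(A − λI), which equals the number of Jordan blocks for λ):
  λ = -4: algebraic multiplicity = 4, geometric multiplicity = 2

Determining the block sizes for each eigenvalue:
  λ = -4: with am = 4 and gm = 2, the partition is not yet determined (e.g. several partitions of 4 into 2 parts exist). Let N = A − (-4)·I. Computing rank(N^1) = 2, rank(N^2) = 1, rank(N^3) = 0; the number of blocks of size ≥ j is rank(N^{j−1}) − rank(N^j), giving [2, 1, 1]. So we have 1 block(s) of size 3, 1 block(s) of size 1 → block sizes [3, 1]

Assembling the blocks gives a Jordan form
J =
  [-4,  1,  0,  0]
  [ 0, -4,  1,  0]
  [ 0,  0, -4,  0]
  [ 0,  0,  0, -4]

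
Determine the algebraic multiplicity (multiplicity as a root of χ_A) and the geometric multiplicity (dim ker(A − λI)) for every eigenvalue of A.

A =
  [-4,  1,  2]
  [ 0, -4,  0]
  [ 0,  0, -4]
λ = -4: alg = 3, geom = 2

Step 1 — factor the characteristic polynomial to read off the algebraic multiplicities:
  χ_A(x) = (x + 4)^3

Step 2 — compute geometric multiplicities via the rank-nullity identity g(λ) = n − rank(A − λI):
  rank(A − (-4)·I) = 1, so dim ker(A − (-4)·I) = n − 1 = 2

Summary:
  λ = -4: algebraic multiplicity = 3, geometric multiplicity = 2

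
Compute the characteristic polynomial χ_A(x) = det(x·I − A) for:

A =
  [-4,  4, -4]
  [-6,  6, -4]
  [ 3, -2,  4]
x^3 - 6*x^2 + 12*x - 8

Expanding det(x·I − A) (e.g. by cofactor expansion or by noting that A is similar to its Jordan form J, which has the same characteristic polynomial as A) gives
  χ_A(x) = x^3 - 6*x^2 + 12*x - 8
which factors as (x - 2)^3. The eigenvalues (with algebraic multiplicities) are λ = 2 with multiplicity 3.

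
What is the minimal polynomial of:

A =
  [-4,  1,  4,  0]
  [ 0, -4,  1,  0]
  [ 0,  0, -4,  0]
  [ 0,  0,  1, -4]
x^3 + 12*x^2 + 48*x + 64

The characteristic polynomial is χ_A(x) = (x + 4)^4, so the eigenvalues are known. The minimal polynomial is
  m_A(x) = Π_λ (x − λ)^{k_λ}
where k_λ is the size of the *largest* Jordan block for λ (equivalently, the smallest k with (A − λI)^k v = 0 for every generalised eigenvector v of λ).

  λ = -4: largest Jordan block has size 3, contributing (x + 4)^3

So m_A(x) = (x + 4)^3 = x^3 + 12*x^2 + 48*x + 64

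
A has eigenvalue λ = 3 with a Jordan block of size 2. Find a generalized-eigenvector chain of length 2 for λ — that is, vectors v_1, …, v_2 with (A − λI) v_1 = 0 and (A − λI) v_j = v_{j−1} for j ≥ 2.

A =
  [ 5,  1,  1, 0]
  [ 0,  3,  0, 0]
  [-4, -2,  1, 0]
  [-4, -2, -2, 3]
A Jordan chain for λ = 3 of length 2:
v_1 = (2, 0, -4, -4)ᵀ
v_2 = (1, 0, 0, 0)ᵀ

Let N = A − (3)·I. We want v_2 with N^2 v_2 = 0 but N^1 v_2 ≠ 0; then v_{j-1} := N · v_j for j = 2, …, 2.

Pick v_2 = (1, 0, 0, 0)ᵀ.
Then v_1 = N · v_2 = (2, 0, -4, -4)ᵀ.

Sanity check: (A − (3)·I) v_1 = (0, 0, 0, 0)ᵀ = 0. ✓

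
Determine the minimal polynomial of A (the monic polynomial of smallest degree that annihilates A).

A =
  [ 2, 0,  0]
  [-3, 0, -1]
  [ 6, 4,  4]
x^2 - 4*x + 4

The characteristic polynomial is χ_A(x) = (x - 2)^3, so the eigenvalues are known. The minimal polynomial is
  m_A(x) = Π_λ (x − λ)^{k_λ}
where k_λ is the size of the *largest* Jordan block for λ (equivalently, the smallest k with (A − λI)^k v = 0 for every generalised eigenvector v of λ).

  λ = 2: largest Jordan block has size 2, contributing (x − 2)^2

So m_A(x) = (x - 2)^2 = x^2 - 4*x + 4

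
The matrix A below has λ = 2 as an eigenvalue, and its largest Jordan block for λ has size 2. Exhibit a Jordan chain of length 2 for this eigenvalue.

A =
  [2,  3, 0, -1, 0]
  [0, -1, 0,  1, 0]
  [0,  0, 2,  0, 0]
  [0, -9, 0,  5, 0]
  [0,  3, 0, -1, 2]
A Jordan chain for λ = 2 of length 2:
v_1 = (3, -3, 0, -9, 3)ᵀ
v_2 = (0, 1, 0, 0, 0)ᵀ

Let N = A − (2)·I. We want v_2 with N^2 v_2 = 0 but N^1 v_2 ≠ 0; then v_{j-1} := N · v_j for j = 2, …, 2.

Pick v_2 = (0, 1, 0, 0, 0)ᵀ.
Then v_1 = N · v_2 = (3, -3, 0, -9, 3)ᵀ.

Sanity check: (A − (2)·I) v_1 = (0, 0, 0, 0, 0)ᵀ = 0. ✓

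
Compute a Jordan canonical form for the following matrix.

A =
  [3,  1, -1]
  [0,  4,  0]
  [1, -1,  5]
J_2(4) ⊕ J_1(4)

The characteristic polynomial is
  det(x·I − A) = x^3 - 12*x^2 + 48*x - 64 = (x - 4)^3

Eigenvalues and multiplicities (the geometric multiplicity of λ is n − rank(A − λI), which equals the number of Jordan blocks for λ):
  λ = 4: algebraic multiplicity = 3, geometric multiplicity = 2

Determining the block sizes for each eigenvalue:
  λ = 4: 2 blocks summing to 3 forces exactly one block of size 2 and the rest size 1 → block sizes [2, 1]

Assembling the blocks gives a Jordan form
J =
  [4, 1, 0]
  [0, 4, 0]
  [0, 0, 4]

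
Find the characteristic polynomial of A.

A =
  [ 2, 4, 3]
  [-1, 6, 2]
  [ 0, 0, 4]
x^3 - 12*x^2 + 48*x - 64

Expanding det(x·I − A) (e.g. by cofactor expansion or by noting that A is similar to its Jordan form J, which has the same characteristic polynomial as A) gives
  χ_A(x) = x^3 - 12*x^2 + 48*x - 64
which factors as (x - 4)^3. The eigenvalues (with algebraic multiplicities) are λ = 4 with multiplicity 3.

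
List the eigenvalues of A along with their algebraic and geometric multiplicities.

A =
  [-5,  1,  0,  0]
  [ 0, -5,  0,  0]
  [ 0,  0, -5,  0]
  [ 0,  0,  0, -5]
λ = -5: alg = 4, geom = 3

Step 1 — factor the characteristic polynomial to read off the algebraic multiplicities:
  χ_A(x) = (x + 5)^4

Step 2 — compute geometric multiplicities via the rank-nullity identity g(λ) = n − rank(A − λI):
  rank(A − (-5)·I) = 1, so dim ker(A − (-5)·I) = n − 1 = 3

Summary:
  λ = -5: algebraic multiplicity = 4, geometric multiplicity = 3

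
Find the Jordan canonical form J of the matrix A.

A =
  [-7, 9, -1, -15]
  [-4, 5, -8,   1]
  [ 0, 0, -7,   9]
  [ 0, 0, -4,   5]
J_2(-1) ⊕ J_2(-1)

The characteristic polynomial is
  det(x·I − A) = x^4 + 4*x^3 + 6*x^2 + 4*x + 1 = (x + 1)^4

Eigenvalues and multiplicities (the geometric multiplicity of λ is n − rank(A − λI), which equals the number of Jordan blocks for λ):
  λ = -1: algebraic multiplicity = 4, geometric multiplicity = 2

Determining the block sizes for each eigenvalue:
  λ = -1: with am = 4 and gm = 2, the partition is not yet determined (e.g. several partitions of 4 into 2 parts exist). Let N = A − (-1)·I. Computing rank(N^1) = 2, rank(N^2) = 0; the number of blocks of size ≥ j is rank(N^{j−1}) − rank(N^j), giving [2, 2]. So we have 2 block(s) of size 2 → block sizes [2, 2]

Assembling the blocks gives a Jordan form
J =
  [-1,  1,  0,  0]
  [ 0, -1,  0,  0]
  [ 0,  0, -1,  1]
  [ 0,  0,  0, -1]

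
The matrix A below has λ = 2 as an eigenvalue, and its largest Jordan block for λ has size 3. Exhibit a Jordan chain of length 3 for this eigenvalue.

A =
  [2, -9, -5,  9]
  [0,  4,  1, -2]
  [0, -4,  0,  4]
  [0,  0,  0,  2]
A Jordan chain for λ = 2 of length 3:
v_1 = (2, 0, 0, 0)ᵀ
v_2 = (-9, 2, -4, 0)ᵀ
v_3 = (0, 1, 0, 0)ᵀ

Let N = A − (2)·I. We want v_3 with N^3 v_3 = 0 but N^2 v_3 ≠ 0; then v_{j-1} := N · v_j for j = 3, …, 2.

Pick v_3 = (0, 1, 0, 0)ᵀ.
Then v_2 = N · v_3 = (-9, 2, -4, 0)ᵀ.
Then v_1 = N · v_2 = (2, 0, 0, 0)ᵀ.

Sanity check: (A − (2)·I) v_1 = (0, 0, 0, 0)ᵀ = 0. ✓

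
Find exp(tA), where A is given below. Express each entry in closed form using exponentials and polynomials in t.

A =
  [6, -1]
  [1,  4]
e^{tA} =
  [t*exp(5*t) + exp(5*t), -t*exp(5*t)]
  [t*exp(5*t), -t*exp(5*t) + exp(5*t)]

Strategy: write A = P · J · P⁻¹ where J is a Jordan canonical form, so e^{tA} = P · e^{tJ} · P⁻¹, and e^{tJ} can be computed block-by-block.

A has Jordan form
J =
  [5, 1]
  [0, 5]
(up to reordering of blocks).

Per-block formulas:
  For a 2×2 Jordan block J_2(5): exp(t · J_2(5)) = e^(5t)·(I + t·N), where N is the 2×2 nilpotent shift.

After assembling e^{tJ} and conjugating by P, we get:

e^{tA} =
  [t*exp(5*t) + exp(5*t), -t*exp(5*t)]
  [t*exp(5*t), -t*exp(5*t) + exp(5*t)]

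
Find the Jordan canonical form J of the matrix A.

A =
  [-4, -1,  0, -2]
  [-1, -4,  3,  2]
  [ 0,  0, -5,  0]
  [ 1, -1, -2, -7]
J_3(-5) ⊕ J_1(-5)

The characteristic polynomial is
  det(x·I − A) = x^4 + 20*x^3 + 150*x^2 + 500*x + 625 = (x + 5)^4

Eigenvalues and multiplicities (the geometric multiplicity of λ is n − rank(A − λI), which equals the number of Jordan blocks for λ):
  λ = -5: algebraic multiplicity = 4, geometric multiplicity = 2

Determining the block sizes for each eigenvalue:
  λ = -5: with am = 4 and gm = 2, the partition is not yet determined (e.g. several partitions of 4 into 2 parts exist). Let N = A − (-5)·I. Computing rank(N^1) = 2, rank(N^2) = 1, rank(N^3) = 0; the number of blocks of size ≥ j is rank(N^{j−1}) − rank(N^j), giving [2, 1, 1]. So we have 1 block(s) of size 3, 1 block(s) of size 1 → block sizes [3, 1]

Assembling the blocks gives a Jordan form
J =
  [-5,  1,  0,  0]
  [ 0, -5,  1,  0]
  [ 0,  0, -5,  0]
  [ 0,  0,  0, -5]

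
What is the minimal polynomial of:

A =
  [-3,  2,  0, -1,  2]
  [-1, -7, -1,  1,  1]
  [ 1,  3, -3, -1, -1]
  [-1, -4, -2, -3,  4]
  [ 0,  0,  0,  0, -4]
x^2 + 8*x + 16

The characteristic polynomial is χ_A(x) = (x + 4)^5, so the eigenvalues are known. The minimal polynomial is
  m_A(x) = Π_λ (x − λ)^{k_λ}
where k_λ is the size of the *largest* Jordan block for λ (equivalently, the smallest k with (A − λI)^k v = 0 for every generalised eigenvector v of λ).

  λ = -4: largest Jordan block has size 2, contributing (x + 4)^2

So m_A(x) = (x + 4)^2 = x^2 + 8*x + 16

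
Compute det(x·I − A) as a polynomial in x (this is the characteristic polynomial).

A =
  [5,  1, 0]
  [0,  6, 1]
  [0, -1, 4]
x^3 - 15*x^2 + 75*x - 125

Expanding det(x·I − A) (e.g. by cofactor expansion or by noting that A is similar to its Jordan form J, which has the same characteristic polynomial as A) gives
  χ_A(x) = x^3 - 15*x^2 + 75*x - 125
which factors as (x - 5)^3. The eigenvalues (with algebraic multiplicities) are λ = 5 with multiplicity 3.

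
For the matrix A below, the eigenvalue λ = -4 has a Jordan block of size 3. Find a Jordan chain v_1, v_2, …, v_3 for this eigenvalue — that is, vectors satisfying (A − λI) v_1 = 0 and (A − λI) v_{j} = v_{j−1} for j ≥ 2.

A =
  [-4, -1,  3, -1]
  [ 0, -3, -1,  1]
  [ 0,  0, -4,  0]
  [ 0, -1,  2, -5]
A Jordan chain for λ = -4 of length 3:
v_1 = (-1, 1, 0, -1)ᵀ
v_2 = (3, -1, 0, 2)ᵀ
v_3 = (0, 0, 1, 0)ᵀ

Let N = A − (-4)·I. We want v_3 with N^3 v_3 = 0 but N^2 v_3 ≠ 0; then v_{j-1} := N · v_j for j = 3, …, 2.

Pick v_3 = (0, 0, 1, 0)ᵀ.
Then v_2 = N · v_3 = (3, -1, 0, 2)ᵀ.
Then v_1 = N · v_2 = (-1, 1, 0, -1)ᵀ.

Sanity check: (A − (-4)·I) v_1 = (0, 0, 0, 0)ᵀ = 0. ✓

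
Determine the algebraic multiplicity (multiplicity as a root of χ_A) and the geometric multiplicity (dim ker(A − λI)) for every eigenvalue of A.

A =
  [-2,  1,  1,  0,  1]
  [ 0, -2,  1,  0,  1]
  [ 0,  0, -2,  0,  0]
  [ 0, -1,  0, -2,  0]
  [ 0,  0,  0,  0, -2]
λ = -2: alg = 5, geom = 3

Step 1 — factor the characteristic polynomial to read off the algebraic multiplicities:
  χ_A(x) = (x + 2)^5

Step 2 — compute geometric multiplicities via the rank-nullity identity g(λ) = n − rank(A − λI):
  rank(A − (-2)·I) = 2, so dim ker(A − (-2)·I) = n − 2 = 3

Summary:
  λ = -2: algebraic multiplicity = 5, geometric multiplicity = 3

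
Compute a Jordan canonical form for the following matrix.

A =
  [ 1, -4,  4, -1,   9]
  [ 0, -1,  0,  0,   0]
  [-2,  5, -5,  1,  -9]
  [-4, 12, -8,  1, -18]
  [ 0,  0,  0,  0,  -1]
J_2(-1) ⊕ J_2(-1) ⊕ J_1(-1)

The characteristic polynomial is
  det(x·I − A) = x^5 + 5*x^4 + 10*x^3 + 10*x^2 + 5*x + 1 = (x + 1)^5

Eigenvalues and multiplicities (the geometric multiplicity of λ is n − rank(A − λI), which equals the number of Jordan blocks for λ):
  λ = -1: algebraic multiplicity = 5, geometric multiplicity = 3

Determining the block sizes for each eigenvalue:
  λ = -1: with am = 5 and gm = 3, the partition is not yet determined (e.g. several partitions of 5 into 3 parts exist). Let N = A − (-1)·I. Computing rank(N^1) = 2, rank(N^2) = 0; the number of blocks of size ≥ j is rank(N^{j−1}) − rank(N^j), giving [3, 2]. So we have 2 block(s) of size 2, 1 block(s) of size 1 → block sizes [2, 2, 1]

Assembling the blocks gives a Jordan form
J =
  [-1,  1,  0,  0,  0]
  [ 0, -1,  0,  0,  0]
  [ 0,  0, -1,  1,  0]
  [ 0,  0,  0, -1,  0]
  [ 0,  0,  0,  0, -1]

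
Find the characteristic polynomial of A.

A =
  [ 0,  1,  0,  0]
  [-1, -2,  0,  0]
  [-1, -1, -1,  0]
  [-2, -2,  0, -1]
x^4 + 4*x^3 + 6*x^2 + 4*x + 1

Expanding det(x·I − A) (e.g. by cofactor expansion or by noting that A is similar to its Jordan form J, which has the same characteristic polynomial as A) gives
  χ_A(x) = x^4 + 4*x^3 + 6*x^2 + 4*x + 1
which factors as (x + 1)^4. The eigenvalues (with algebraic multiplicities) are λ = -1 with multiplicity 4.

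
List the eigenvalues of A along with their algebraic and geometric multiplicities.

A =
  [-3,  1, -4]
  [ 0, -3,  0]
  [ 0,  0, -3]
λ = -3: alg = 3, geom = 2

Step 1 — factor the characteristic polynomial to read off the algebraic multiplicities:
  χ_A(x) = (x + 3)^3

Step 2 — compute geometric multiplicities via the rank-nullity identity g(λ) = n − rank(A − λI):
  rank(A − (-3)·I) = 1, so dim ker(A − (-3)·I) = n − 1 = 2

Summary:
  λ = -3: algebraic multiplicity = 3, geometric multiplicity = 2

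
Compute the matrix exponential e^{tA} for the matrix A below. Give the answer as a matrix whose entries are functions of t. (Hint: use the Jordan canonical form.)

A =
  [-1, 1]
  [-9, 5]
e^{tA} =
  [-3*t*exp(2*t) + exp(2*t), t*exp(2*t)]
  [-9*t*exp(2*t), 3*t*exp(2*t) + exp(2*t)]

Strategy: write A = P · J · P⁻¹ where J is a Jordan canonical form, so e^{tA} = P · e^{tJ} · P⁻¹, and e^{tJ} can be computed block-by-block.

A has Jordan form
J =
  [2, 1]
  [0, 2]
(up to reordering of blocks).

Per-block formulas:
  For a 2×2 Jordan block J_2(2): exp(t · J_2(2)) = e^(2t)·(I + t·N), where N is the 2×2 nilpotent shift.

After assembling e^{tJ} and conjugating by P, we get:

e^{tA} =
  [-3*t*exp(2*t) + exp(2*t), t*exp(2*t)]
  [-9*t*exp(2*t), 3*t*exp(2*t) + exp(2*t)]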